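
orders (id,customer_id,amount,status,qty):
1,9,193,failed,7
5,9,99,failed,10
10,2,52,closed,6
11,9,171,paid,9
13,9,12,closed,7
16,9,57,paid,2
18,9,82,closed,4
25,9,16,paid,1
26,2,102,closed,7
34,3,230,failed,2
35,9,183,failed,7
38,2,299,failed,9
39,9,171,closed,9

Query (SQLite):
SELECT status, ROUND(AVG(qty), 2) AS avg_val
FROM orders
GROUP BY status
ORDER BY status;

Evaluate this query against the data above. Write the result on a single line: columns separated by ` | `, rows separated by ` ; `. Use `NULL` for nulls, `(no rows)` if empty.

Partition orders by status; compute ROUND(AVG(qty), 2) within each group.
  closed: ids {10, 13, 18, 26, 39} → ROUND(AVG(qty), 2)=6.6
  failed: ids {1, 5, 34, 35, 38} → ROUND(AVG(qty), 2)=7
  paid: ids {11, 16, 25} → ROUND(AVG(qty), 2)=4

closed | 6.6 ; failed | 7 ; paid | 4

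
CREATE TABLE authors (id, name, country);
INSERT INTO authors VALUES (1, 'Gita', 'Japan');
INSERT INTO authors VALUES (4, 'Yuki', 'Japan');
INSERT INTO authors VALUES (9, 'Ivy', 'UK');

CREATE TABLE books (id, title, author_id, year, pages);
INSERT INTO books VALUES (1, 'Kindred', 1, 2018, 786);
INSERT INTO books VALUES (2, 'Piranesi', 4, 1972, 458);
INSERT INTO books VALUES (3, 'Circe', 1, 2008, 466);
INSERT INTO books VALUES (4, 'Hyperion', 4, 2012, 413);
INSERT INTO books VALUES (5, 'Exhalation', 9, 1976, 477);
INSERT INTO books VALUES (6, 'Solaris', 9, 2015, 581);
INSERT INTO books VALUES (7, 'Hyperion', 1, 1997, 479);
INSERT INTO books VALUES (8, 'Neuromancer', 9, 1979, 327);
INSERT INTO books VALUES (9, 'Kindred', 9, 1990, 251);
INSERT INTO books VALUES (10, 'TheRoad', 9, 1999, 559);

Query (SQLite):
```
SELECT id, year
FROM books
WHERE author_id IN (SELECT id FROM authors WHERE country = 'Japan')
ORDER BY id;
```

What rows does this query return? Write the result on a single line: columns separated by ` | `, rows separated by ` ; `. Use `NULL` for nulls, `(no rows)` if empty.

Inner query: authors.id where country = 'Japan'.
Outer: keep books rows whose author_id is in that set.
Inner query → {1, 4}

1 | 2018 ; 2 | 1972 ; 3 | 2008 ; 4 | 2012 ; 7 | 1997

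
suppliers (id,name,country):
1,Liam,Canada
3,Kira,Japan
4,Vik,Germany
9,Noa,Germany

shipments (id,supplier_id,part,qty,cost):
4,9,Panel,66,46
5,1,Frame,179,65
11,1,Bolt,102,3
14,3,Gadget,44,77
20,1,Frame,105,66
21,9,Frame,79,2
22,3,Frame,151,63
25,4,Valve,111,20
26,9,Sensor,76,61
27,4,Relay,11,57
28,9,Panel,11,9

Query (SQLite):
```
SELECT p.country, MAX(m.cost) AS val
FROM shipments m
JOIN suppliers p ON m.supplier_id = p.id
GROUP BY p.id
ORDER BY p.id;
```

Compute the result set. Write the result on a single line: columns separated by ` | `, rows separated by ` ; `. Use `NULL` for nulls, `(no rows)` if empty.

Canada | 66 ; Japan | 77 ; Germany | 57 ; Germany | 61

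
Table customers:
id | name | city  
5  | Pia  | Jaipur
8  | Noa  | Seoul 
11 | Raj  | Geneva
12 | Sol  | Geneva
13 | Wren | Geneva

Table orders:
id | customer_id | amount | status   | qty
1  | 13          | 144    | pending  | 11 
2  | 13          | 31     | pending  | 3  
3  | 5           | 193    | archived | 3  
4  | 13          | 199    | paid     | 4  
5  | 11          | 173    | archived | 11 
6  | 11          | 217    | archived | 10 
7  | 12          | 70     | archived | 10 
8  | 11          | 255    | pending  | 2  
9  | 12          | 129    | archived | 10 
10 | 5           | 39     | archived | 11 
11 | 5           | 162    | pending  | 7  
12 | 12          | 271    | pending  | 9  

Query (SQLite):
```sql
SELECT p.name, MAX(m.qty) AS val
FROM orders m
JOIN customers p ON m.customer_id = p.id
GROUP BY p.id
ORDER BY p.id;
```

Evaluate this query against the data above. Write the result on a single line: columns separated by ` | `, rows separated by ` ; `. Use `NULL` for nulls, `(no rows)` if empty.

Pia | 11 ; Raj | 11 ; Sol | 10 ; Wren | 11

Join each orders row to its customers via customer_id.
Group joined rows by customers.id; compute MAX(m.qty) per group.
  5: ids {3, 10, 11} → MAX(m.qty)=11
  11: ids {5, 6, 8} → MAX(m.qty)=11
  12: ids {7, 9, 12} → MAX(m.qty)=10
  13: ids {1, 2, 4} → MAX(m.qty)=11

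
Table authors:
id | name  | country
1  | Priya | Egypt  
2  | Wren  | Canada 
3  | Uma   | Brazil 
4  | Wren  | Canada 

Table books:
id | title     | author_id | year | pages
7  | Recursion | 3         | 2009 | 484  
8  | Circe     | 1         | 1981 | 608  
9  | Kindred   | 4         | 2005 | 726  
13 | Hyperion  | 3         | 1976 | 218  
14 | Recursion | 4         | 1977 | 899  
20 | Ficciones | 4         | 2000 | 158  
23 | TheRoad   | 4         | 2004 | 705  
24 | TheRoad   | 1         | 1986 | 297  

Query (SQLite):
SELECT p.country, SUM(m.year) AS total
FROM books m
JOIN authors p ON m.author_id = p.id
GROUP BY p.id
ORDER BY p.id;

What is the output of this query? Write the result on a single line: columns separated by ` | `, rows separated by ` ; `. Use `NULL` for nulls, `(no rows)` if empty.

Join each books row to its authors via author_id.
Group joined rows by authors.id; compute SUM(m.year) per group.
  1: ids {8, 24} → SUM(m.year)=3967
  3: ids {7, 13} → SUM(m.year)=3985
  4: ids {9, 14, 20, 23} → SUM(m.year)=7986

Egypt | 3967 ; Brazil | 3985 ; Canada | 7986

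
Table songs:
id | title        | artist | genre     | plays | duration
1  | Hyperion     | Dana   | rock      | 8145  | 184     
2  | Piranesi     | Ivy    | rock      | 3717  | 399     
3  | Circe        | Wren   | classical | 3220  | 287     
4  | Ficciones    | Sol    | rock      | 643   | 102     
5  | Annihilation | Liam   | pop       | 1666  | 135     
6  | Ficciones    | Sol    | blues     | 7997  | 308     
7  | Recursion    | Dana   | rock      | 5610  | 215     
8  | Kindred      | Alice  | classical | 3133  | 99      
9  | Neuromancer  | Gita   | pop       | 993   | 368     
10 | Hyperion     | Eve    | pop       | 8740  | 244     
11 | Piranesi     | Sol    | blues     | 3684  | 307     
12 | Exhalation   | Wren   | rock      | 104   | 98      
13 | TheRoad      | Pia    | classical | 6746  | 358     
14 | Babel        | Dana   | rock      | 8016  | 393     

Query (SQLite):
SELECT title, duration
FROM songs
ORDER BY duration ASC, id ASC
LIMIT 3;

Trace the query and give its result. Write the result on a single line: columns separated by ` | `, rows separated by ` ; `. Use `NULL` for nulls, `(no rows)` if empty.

Exhalation | 98 ; Kindred | 99 ; Ficciones | 102

Sort by duration asc, tiebreak id asc: (98, id=12), (99, id=8), (102, id=4), (135, id=5), (184, id=1), (215, id=7) …. Take first 3.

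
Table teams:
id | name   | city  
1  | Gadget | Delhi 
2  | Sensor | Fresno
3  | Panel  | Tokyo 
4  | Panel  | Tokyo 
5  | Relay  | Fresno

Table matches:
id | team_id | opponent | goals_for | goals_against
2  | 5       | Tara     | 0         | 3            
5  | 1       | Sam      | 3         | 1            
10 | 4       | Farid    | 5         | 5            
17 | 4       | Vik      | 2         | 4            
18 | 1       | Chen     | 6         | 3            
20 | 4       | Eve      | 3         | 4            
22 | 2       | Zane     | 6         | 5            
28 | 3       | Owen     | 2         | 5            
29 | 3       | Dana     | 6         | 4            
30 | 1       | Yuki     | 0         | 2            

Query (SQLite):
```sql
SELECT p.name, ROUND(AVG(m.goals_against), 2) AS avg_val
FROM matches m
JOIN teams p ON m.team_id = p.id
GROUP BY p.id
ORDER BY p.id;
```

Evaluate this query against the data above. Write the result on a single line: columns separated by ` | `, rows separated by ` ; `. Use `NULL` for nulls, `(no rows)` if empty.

Join each matches row to its teams via team_id.
Group joined rows by teams.id; compute ROUND(AVG(m.goals_against), 2) per group.
  1: ids {5, 18, 30} → ROUND(AVG(m.goals_against), 2)=2
  2: ids {22} → ROUND(AVG(m.goals_against), 2)=5
  3: ids {28, 29} → ROUND(AVG(m.goals_against), 2)=4.5
  4: ids {10, 17, 20} → ROUND(AVG(m.goals_against), 2)=4.33
  5: ids {2} → ROUND(AVG(m.goals_against), 2)=3

Gadget | 2 ; Sensor | 5 ; Panel | 4.5 ; Panel | 4.33 ; Relay | 3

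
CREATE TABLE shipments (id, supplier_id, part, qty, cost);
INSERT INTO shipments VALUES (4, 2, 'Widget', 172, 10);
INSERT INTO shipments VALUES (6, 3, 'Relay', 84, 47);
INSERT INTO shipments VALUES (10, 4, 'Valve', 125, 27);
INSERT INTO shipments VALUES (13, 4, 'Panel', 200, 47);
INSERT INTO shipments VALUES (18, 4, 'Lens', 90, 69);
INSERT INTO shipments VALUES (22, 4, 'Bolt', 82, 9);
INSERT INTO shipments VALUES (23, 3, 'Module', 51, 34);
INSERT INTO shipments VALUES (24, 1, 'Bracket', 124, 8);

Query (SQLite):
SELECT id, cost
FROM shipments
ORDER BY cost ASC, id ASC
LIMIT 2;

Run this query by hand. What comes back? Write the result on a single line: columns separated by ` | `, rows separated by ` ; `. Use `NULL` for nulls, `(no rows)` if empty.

24 | 8 ; 22 | 9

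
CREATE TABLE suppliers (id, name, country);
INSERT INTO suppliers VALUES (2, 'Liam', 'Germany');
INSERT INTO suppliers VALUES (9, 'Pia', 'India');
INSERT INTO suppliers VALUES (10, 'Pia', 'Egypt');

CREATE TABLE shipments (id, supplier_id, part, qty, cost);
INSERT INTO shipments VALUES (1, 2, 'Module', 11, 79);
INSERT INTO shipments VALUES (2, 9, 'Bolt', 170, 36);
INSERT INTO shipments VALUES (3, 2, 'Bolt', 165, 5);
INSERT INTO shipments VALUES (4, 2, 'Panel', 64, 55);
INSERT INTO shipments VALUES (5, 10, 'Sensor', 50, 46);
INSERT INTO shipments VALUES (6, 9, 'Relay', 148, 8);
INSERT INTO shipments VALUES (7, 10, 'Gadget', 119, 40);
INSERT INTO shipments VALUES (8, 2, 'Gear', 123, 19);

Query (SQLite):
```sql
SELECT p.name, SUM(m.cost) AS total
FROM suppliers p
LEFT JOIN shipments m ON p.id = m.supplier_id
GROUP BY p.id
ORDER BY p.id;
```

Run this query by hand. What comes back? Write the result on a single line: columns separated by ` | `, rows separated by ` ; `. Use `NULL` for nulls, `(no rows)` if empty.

Liam | 158 ; Pia | 44 ; Pia | 86

LEFT JOIN keeps every suppliers row; unmatched ones get NULL for shipments columns.
Group by suppliers.id and compute SUM(m.cost). SUM over an all-NULL group is NULL.
  2: ids {1, 3, 4, 8} → SUM(m.cost)=158
  9: ids {2, 6} → SUM(m.cost)=44
  10: ids {5, 7} → SUM(m.cost)=86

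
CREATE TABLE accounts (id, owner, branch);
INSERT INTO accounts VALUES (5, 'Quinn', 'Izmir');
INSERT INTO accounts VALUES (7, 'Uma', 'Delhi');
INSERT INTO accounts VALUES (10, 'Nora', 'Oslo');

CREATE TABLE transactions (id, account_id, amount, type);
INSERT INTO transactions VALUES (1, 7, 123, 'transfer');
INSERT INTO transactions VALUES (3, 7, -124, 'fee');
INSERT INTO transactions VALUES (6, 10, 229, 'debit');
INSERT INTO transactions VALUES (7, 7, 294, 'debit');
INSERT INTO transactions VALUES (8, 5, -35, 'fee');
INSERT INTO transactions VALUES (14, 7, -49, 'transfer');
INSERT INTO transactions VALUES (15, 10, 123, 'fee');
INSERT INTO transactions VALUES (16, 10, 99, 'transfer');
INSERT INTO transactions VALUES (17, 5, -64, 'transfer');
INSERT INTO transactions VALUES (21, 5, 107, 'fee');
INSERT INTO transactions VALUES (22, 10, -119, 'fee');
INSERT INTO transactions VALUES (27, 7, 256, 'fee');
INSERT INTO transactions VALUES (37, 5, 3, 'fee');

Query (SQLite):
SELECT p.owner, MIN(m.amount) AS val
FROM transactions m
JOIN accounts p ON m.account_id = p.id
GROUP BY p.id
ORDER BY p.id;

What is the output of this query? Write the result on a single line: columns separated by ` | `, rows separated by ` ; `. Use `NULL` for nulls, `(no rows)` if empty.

Quinn | -64 ; Uma | -124 ; Nora | -119

Join each transactions row to its accounts via account_id.
Group joined rows by accounts.id; compute MIN(m.amount) per group.
  5: ids {8, 17, 21, 37} → MIN(m.amount)=-64
  7: ids {1, 3, 7, 14, 27} → MIN(m.amount)=-124
  10: ids {6, 15, 16, 22} → MIN(m.amount)=-119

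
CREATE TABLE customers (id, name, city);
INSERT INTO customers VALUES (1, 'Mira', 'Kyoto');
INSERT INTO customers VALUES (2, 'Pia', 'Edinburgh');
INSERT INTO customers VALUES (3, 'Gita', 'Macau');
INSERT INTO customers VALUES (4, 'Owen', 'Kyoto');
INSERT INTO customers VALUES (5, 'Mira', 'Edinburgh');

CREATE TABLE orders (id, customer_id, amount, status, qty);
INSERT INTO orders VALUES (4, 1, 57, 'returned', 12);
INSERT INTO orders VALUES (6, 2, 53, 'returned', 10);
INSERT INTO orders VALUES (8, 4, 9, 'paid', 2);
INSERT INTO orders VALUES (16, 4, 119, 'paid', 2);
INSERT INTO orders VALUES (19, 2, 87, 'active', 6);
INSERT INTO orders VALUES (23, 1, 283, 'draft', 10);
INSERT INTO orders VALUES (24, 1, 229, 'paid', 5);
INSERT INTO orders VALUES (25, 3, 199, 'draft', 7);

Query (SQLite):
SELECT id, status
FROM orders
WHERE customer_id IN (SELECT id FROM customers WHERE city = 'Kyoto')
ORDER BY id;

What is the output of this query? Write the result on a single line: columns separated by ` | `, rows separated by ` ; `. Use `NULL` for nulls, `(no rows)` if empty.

Inner query: customers.id where city = 'Kyoto'.
Outer: keep orders rows whose customer_id is in that set.
Inner query → {1, 4}

4 | returned ; 8 | paid ; 16 | paid ; 23 | draft ; 24 | paid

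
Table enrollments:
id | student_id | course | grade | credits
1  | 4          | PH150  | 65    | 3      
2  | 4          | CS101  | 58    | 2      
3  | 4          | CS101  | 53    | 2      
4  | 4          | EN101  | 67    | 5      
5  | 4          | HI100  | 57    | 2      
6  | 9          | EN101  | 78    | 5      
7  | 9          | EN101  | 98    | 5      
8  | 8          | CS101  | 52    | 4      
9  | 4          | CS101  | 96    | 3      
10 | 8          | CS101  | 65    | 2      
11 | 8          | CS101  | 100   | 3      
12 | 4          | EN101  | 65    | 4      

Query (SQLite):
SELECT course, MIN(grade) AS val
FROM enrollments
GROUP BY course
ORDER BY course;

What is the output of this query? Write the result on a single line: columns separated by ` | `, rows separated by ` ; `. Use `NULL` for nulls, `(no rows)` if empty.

Partition enrollments by course; compute MIN(grade) within each group.
  CS101: ids {2, 3, 8, 9, 10, 11} → MIN(grade)=52
  EN101: ids {4, 6, 7, 12} → MIN(grade)=65
  HI100: ids {5} → MIN(grade)=57
  PH150: ids {1} → MIN(grade)=65

CS101 | 52 ; EN101 | 65 ; HI100 | 57 ; PH150 | 65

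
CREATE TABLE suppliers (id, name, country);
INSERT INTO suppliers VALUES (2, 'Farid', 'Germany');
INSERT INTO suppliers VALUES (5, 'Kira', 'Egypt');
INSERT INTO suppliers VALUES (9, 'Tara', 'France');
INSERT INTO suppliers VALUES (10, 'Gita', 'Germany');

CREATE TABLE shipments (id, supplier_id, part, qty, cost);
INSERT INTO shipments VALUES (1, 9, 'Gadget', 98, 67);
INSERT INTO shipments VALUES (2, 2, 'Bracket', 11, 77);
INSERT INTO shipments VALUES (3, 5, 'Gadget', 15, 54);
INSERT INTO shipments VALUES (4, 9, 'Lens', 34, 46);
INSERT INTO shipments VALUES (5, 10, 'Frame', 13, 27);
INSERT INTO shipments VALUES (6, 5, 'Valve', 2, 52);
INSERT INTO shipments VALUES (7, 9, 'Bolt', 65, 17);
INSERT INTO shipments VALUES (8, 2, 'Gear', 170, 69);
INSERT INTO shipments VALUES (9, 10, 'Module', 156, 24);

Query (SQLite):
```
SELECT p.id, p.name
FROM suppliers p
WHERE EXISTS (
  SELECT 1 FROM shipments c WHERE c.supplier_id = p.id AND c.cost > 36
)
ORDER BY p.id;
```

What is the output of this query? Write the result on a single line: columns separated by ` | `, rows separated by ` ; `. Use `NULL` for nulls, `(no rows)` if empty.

2 | Farid ; 5 | Kira ; 9 | Tara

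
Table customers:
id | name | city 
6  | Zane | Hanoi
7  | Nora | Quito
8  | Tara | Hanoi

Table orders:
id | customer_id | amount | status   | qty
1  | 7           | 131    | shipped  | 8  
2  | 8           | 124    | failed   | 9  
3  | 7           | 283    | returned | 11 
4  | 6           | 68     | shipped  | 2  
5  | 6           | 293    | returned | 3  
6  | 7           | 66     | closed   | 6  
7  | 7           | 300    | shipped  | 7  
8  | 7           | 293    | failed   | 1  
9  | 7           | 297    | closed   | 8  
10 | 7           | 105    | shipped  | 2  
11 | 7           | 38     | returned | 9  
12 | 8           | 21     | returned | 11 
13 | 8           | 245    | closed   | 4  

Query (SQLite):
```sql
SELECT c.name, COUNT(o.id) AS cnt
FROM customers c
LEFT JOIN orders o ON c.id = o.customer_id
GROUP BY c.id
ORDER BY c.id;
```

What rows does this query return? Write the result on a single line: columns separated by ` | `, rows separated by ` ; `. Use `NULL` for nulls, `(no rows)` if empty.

LEFT JOIN keeps every customers row; unmatched ones get NULL for orders columns.
Group by customers.id and compute COUNT(o.id). COUNT(col) of an all-NULL group is 0.
  6: ids {4, 5} → COUNT(o.id)=2
  7: ids {1, 3, 6, 7, 8, 9, 10, 11} → COUNT(o.id)=8
  8: ids {2, 12, 13} → COUNT(o.id)=3

Zane | 2 ; Nora | 8 ; Tara | 3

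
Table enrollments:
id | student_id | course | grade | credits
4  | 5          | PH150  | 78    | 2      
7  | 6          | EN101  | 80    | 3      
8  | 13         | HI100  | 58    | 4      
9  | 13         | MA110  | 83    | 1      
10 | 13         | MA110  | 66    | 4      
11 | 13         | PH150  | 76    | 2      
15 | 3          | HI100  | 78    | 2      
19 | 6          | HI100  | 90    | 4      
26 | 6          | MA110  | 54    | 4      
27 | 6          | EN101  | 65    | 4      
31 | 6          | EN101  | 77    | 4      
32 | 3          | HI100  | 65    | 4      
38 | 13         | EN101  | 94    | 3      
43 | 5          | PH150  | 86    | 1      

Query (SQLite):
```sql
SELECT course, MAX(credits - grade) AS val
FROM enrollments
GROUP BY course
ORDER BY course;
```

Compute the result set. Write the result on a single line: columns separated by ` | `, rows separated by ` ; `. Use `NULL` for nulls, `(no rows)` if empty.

EN101 | -61 ; HI100 | -54 ; MA110 | -50 ; PH150 | -74

For each row compute credits - grade.
Group by course; take MAX of the expression per group.
  EN101: ids {7, 27, 31, 38} → MAX(credits - grade)=-61
  HI100: ids {8, 15, 19, 32} → MAX(credits - grade)=-54
  MA110: ids {9, 10, 26} → MAX(credits - grade)=-50
  PH150: ids {4, 11, 43} → MAX(credits - grade)=-74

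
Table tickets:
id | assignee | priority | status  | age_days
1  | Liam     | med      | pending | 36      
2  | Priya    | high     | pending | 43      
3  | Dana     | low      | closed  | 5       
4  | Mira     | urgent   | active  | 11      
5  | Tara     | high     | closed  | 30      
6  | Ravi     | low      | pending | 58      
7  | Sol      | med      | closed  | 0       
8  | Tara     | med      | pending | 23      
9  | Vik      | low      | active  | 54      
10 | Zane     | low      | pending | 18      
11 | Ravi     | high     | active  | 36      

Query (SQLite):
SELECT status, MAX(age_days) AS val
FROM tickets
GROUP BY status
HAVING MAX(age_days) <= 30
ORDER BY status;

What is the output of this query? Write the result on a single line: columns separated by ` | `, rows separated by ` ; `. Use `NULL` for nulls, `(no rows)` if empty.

closed | 30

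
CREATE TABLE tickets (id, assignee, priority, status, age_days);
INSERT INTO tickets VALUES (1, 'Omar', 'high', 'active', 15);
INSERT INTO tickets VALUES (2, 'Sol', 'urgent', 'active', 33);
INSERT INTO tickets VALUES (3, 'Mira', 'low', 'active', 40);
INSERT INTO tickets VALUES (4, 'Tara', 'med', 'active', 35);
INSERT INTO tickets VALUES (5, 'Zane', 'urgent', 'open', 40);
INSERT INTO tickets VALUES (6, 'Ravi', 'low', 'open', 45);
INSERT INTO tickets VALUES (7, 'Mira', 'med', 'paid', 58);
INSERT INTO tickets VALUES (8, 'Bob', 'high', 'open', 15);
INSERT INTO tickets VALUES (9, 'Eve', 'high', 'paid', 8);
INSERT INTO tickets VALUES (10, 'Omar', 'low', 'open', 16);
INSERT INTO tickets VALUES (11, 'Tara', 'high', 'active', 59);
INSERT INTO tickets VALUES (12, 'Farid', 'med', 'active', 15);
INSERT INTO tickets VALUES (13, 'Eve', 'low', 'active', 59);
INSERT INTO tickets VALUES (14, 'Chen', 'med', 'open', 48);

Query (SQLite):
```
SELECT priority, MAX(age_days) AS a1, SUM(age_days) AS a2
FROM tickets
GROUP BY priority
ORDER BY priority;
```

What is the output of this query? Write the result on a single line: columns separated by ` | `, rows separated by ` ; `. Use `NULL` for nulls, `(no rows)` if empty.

Group tickets by priority.
Per group compute: MAX(age_days), SUM(age_days).
  high: ids {1, 8, 9, 11} → MAX(age_days)=59, SUM(age_days)=97
  low: ids {3, 6, 10, 13} → MAX(age_days)=59, SUM(age_days)=160
  med: ids {4, 7, 12, 14} → MAX(age_days)=58, SUM(age_days)=156
  urgent: ids {2, 5} → MAX(age_days)=40, SUM(age_days)=73

high | 59 | 97 ; low | 59 | 160 ; med | 58 | 156 ; urgent | 40 | 73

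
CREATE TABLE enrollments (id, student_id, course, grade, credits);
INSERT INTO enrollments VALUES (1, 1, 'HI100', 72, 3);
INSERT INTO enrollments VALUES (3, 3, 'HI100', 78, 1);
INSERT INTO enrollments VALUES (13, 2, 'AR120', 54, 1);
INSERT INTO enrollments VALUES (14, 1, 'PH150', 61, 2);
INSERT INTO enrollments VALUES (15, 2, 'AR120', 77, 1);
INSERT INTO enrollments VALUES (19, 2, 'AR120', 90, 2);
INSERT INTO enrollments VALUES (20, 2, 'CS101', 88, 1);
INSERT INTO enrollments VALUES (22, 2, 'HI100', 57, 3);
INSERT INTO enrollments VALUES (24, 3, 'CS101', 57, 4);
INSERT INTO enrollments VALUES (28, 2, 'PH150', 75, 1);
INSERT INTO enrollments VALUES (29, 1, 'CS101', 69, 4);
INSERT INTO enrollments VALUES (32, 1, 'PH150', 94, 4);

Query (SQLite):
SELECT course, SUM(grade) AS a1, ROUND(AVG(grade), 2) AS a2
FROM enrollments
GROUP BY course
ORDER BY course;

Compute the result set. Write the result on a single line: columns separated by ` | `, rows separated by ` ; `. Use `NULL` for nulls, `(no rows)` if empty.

AR120 | 221 | 73.67 ; CS101 | 214 | 71.33 ; HI100 | 207 | 69 ; PH150 | 230 | 76.67

Group enrollments by course.
Per group compute: SUM(grade), ROUND(AVG(grade), 2).
  AR120: ids {13, 15, 19} → SUM(grade)=221, ROUND(AVG(grade), 2)=73.67
  CS101: ids {20, 24, 29} → SUM(grade)=214, ROUND(AVG(grade), 2)=71.33
  HI100: ids {1, 3, 22} → SUM(grade)=207, ROUND(AVG(grade), 2)=69
  PH150: ids {14, 28, 32} → SUM(grade)=230, ROUND(AVG(grade), 2)=76.67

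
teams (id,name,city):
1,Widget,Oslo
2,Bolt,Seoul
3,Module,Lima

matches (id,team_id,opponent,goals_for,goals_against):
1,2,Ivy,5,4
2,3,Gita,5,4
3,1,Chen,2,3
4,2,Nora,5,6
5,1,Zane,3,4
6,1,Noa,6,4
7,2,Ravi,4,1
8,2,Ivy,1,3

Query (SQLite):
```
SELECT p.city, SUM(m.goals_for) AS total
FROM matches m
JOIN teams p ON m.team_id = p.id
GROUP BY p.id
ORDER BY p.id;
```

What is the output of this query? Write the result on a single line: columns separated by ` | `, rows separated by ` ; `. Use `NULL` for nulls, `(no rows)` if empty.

Join each matches row to its teams via team_id.
Group joined rows by teams.id; compute SUM(m.goals_for) per group.
  1: ids {3, 5, 6} → SUM(m.goals_for)=11
  2: ids {1, 4, 7, 8} → SUM(m.goals_for)=15
  3: ids {2} → SUM(m.goals_for)=5

Oslo | 11 ; Seoul | 15 ; Lima | 5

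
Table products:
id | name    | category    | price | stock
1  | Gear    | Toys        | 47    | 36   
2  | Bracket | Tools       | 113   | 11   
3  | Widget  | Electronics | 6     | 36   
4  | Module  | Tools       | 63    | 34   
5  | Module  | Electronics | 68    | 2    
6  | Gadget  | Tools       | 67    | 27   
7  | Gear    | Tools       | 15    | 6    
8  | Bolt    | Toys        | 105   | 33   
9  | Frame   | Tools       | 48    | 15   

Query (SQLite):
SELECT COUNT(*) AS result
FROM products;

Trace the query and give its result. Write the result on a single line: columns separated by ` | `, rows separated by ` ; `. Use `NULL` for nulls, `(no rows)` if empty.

9

All stock values: [36, 11, 36, 34, 2, 27, 6, 33, 15].
COUNT(*) counts rows → 9.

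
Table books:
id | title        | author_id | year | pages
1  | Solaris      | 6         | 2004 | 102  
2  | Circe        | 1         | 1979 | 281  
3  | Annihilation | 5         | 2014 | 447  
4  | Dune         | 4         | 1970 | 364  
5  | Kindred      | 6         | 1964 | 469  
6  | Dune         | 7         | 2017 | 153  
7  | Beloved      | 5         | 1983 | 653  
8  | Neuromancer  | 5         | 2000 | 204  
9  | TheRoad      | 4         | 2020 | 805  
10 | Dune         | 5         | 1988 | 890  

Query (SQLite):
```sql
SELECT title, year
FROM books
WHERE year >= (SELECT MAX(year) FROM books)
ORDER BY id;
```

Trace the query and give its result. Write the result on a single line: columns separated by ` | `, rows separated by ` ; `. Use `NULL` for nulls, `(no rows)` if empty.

TheRoad | 2020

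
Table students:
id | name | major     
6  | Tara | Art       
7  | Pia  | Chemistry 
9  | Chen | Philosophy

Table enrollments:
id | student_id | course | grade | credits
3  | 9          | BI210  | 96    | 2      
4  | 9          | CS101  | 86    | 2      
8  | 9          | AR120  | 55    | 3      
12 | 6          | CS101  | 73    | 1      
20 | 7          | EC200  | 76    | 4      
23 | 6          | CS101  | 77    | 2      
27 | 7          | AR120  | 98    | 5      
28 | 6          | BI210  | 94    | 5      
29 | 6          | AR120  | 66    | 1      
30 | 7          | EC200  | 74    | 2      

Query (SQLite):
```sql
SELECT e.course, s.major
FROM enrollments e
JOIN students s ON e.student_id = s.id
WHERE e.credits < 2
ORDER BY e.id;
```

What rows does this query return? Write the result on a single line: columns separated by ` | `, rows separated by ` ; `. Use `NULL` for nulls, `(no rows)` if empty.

Each enrollments row matches the students row where student_id = students.id.
Then keep rows with e.credits < 2.

CS101 | Art ; AR120 | Art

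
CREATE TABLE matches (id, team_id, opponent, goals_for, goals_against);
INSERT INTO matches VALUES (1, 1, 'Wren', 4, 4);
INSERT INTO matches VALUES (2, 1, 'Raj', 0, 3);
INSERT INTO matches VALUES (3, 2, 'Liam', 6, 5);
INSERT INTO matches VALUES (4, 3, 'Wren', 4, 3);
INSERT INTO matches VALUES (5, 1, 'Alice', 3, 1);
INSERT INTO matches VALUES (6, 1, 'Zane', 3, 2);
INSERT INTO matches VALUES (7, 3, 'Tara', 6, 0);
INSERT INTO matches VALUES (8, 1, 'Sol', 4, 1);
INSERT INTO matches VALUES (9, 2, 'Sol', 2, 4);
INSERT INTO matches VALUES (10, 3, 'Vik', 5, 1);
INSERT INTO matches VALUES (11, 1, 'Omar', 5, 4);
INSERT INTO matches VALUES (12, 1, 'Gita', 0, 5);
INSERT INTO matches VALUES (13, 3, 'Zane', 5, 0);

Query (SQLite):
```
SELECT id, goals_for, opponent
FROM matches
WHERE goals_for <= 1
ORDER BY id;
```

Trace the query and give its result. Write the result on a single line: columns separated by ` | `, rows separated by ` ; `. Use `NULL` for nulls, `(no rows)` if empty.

goals_for <= 1: ids {2, 12}

2 | 0 | Raj ; 12 | 0 | Gita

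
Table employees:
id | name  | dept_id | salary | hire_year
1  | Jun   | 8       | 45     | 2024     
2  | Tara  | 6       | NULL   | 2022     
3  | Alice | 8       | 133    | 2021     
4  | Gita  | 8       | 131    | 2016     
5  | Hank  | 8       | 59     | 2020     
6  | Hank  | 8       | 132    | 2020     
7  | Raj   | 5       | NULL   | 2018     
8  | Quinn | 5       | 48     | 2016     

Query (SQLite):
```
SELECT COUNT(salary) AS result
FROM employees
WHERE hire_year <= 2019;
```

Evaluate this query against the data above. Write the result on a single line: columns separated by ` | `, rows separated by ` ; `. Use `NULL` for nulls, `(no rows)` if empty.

2

Rows where hire_year <= 2019 → salary values: [131, NULL, 48].
COUNT(salary) counts non-NULL values → 2.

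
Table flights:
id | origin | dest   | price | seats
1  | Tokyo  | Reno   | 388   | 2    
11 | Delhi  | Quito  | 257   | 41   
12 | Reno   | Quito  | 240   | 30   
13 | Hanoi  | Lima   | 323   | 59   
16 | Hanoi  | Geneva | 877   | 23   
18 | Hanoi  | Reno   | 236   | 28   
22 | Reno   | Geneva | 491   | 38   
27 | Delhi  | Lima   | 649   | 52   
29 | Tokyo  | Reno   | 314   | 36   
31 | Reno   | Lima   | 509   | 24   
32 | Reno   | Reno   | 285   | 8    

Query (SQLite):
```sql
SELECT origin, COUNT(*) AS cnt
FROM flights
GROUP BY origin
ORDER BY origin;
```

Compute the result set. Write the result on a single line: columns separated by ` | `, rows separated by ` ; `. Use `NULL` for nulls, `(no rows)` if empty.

Delhi | 2 ; Hanoi | 3 ; Reno | 4 ; Tokyo | 2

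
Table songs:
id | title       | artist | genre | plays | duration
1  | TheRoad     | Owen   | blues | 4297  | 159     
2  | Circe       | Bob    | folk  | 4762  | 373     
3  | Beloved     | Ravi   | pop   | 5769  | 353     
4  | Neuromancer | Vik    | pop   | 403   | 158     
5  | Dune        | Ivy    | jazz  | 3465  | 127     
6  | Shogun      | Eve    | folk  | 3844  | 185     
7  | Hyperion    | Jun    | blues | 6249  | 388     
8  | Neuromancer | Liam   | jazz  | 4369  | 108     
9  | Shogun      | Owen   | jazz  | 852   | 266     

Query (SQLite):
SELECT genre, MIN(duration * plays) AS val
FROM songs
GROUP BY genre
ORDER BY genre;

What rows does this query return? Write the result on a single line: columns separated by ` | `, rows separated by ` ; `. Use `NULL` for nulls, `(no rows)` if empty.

For each row compute duration * plays.
Group by genre; take MIN of the expression per group.
  blues: ids {1, 7} → MIN(duration * plays)=683223
  folk: ids {2, 6} → MIN(duration * plays)=711140
  jazz: ids {5, 8, 9} → MIN(duration * plays)=226632
  pop: ids {3, 4} → MIN(duration * plays)=63674

blues | 683223 ; folk | 711140 ; jazz | 226632 ; pop | 63674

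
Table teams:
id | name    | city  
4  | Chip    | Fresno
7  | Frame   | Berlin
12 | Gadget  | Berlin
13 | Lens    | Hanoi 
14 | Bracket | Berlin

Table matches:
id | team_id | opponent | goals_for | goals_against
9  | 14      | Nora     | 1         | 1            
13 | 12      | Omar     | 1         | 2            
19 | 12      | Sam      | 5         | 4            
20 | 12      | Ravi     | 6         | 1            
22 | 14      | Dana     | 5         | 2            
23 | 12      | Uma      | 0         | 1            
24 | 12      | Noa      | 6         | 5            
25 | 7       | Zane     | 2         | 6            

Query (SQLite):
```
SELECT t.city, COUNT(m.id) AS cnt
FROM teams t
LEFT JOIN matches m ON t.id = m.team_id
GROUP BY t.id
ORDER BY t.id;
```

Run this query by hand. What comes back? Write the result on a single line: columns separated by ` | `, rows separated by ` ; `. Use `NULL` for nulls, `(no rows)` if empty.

LEFT JOIN keeps every teams row; unmatched ones get NULL for matches columns.
Group by teams.id and compute COUNT(m.id). COUNT(col) of an all-NULL group is 0.
  4: ids {—} → COUNT(m.id)=0
  7: ids {25} → COUNT(m.id)=1
  12: ids {13, 19, 20, 23, 24} → COUNT(m.id)=5
  13: ids {—} → COUNT(m.id)=0
  14: ids {9, 22} → COUNT(m.id)=2

Fresno | 0 ; Berlin | 1 ; Berlin | 5 ; Hanoi | 0 ; Berlin | 2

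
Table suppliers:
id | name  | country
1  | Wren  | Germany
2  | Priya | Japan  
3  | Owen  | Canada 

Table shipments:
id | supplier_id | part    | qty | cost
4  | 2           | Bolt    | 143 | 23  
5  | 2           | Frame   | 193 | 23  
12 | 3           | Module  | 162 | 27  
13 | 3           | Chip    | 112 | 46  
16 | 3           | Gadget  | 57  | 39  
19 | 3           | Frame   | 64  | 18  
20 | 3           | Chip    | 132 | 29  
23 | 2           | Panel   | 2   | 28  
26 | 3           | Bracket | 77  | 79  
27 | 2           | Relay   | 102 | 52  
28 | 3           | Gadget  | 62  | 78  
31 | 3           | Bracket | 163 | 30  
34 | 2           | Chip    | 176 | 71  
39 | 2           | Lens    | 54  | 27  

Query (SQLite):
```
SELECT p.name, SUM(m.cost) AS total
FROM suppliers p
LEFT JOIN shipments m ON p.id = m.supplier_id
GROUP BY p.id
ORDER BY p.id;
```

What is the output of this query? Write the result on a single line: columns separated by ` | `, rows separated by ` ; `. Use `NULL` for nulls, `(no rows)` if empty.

LEFT JOIN keeps every suppliers row; unmatched ones get NULL for shipments columns.
Group by suppliers.id and compute SUM(m.cost). SUM over an all-NULL group is NULL.
  1: ids {—} → SUM(m.cost)=NULL
  2: ids {4, 5, 23, 27, 34, 39} → SUM(m.cost)=224
  3: ids {12, 13, 16, 19, 20, 26, 28, 31} → SUM(m.cost)=346

Wren | NULL ; Priya | 224 ; Owen | 346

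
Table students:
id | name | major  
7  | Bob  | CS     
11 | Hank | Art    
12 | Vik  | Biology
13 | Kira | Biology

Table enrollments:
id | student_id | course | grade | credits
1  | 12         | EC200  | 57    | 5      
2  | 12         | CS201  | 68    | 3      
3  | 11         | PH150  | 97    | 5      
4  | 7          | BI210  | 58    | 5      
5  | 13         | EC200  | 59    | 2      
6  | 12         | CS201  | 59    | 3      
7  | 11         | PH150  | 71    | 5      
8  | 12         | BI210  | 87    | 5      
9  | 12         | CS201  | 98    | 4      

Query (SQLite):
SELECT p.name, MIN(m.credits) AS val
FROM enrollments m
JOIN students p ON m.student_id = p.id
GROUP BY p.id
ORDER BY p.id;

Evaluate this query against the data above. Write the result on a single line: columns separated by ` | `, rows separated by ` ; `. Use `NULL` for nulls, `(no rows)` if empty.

Bob | 5 ; Hank | 5 ; Vik | 3 ; Kira | 2

Join each enrollments row to its students via student_id.
Group joined rows by students.id; compute MIN(m.credits) per group.
  7: ids {4} → MIN(m.credits)=5
  11: ids {3, 7} → MIN(m.credits)=5
  12: ids {1, 2, 6, 8, 9} → MIN(m.credits)=3
  13: ids {5} → MIN(m.credits)=2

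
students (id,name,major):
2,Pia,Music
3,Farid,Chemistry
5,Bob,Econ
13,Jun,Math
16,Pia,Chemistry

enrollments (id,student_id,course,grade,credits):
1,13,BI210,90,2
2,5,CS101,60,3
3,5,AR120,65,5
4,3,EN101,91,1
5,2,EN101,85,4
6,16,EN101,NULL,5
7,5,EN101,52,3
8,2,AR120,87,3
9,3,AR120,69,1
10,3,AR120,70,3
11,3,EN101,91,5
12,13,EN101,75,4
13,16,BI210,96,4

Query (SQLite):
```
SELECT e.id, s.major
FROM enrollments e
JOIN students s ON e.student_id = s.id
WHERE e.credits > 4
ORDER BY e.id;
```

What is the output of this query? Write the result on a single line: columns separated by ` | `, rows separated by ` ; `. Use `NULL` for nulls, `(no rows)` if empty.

3 | Econ ; 6 | Chemistry ; 11 | Chemistry

Each enrollments row matches the students row where student_id = students.id.
Then keep rows with e.credits > 4.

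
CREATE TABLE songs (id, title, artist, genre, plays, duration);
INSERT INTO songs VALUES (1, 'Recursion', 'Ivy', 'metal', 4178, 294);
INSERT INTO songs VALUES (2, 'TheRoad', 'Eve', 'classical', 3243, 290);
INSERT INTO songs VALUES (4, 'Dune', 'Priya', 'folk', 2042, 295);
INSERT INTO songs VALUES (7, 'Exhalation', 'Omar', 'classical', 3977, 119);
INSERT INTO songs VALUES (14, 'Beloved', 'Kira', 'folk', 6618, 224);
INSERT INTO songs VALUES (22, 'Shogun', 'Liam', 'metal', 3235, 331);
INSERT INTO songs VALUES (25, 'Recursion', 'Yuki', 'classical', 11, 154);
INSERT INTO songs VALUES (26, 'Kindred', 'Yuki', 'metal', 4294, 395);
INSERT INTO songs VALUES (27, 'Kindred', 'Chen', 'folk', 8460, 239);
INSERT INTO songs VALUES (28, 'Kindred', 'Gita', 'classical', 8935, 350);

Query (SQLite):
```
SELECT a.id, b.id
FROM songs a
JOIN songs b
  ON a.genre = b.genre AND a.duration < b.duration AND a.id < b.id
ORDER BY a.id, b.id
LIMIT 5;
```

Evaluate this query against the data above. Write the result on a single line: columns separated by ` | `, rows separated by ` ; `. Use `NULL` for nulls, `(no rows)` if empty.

1 | 22 ; 1 | 26 ; 2 | 28 ; 7 | 25 ; 7 | 28

Pairs (a,b) with same genre, a.duration < b.duration, a.id < b.id.
genre groups: classical:{2,7,25,28} folk:{4,14,27} metal:{1,22,26}
Ordered by (a.id, b.id); first 5.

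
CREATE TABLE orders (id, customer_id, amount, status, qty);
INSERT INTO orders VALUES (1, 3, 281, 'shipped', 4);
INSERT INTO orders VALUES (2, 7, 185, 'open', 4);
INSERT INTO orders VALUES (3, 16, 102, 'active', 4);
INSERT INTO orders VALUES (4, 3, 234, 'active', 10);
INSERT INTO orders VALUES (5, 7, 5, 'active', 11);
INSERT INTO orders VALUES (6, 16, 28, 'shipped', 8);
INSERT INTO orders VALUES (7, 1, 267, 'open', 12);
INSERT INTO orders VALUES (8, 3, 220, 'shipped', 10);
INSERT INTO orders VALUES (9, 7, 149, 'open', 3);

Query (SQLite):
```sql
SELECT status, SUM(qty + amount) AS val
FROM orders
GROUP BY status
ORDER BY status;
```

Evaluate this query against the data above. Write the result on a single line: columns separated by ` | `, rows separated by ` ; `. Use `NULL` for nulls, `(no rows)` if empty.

For each row compute qty + amount.
Group by status; take SUM of the expression per group.
  active: ids {3, 4, 5} → SUM(qty + amount)=366
  open: ids {2, 7, 9} → SUM(qty + amount)=620
  shipped: ids {1, 6, 8} → SUM(qty + amount)=551

active | 366 ; open | 620 ; shipped | 551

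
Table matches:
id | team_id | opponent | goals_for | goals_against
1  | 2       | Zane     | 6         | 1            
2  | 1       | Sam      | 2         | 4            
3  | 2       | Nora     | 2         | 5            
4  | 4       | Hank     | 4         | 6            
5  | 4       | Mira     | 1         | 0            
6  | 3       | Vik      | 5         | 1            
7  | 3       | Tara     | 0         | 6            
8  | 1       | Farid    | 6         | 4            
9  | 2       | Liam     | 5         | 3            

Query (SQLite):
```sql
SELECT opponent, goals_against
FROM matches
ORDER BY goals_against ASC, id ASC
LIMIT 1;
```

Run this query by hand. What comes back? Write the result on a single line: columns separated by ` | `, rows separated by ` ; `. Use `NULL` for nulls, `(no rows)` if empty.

Mira | 0

Sort by goals_against asc, tiebreak id asc: (0, id=5), (1, id=1), (1, id=6), (3, id=9) …. Take first 1.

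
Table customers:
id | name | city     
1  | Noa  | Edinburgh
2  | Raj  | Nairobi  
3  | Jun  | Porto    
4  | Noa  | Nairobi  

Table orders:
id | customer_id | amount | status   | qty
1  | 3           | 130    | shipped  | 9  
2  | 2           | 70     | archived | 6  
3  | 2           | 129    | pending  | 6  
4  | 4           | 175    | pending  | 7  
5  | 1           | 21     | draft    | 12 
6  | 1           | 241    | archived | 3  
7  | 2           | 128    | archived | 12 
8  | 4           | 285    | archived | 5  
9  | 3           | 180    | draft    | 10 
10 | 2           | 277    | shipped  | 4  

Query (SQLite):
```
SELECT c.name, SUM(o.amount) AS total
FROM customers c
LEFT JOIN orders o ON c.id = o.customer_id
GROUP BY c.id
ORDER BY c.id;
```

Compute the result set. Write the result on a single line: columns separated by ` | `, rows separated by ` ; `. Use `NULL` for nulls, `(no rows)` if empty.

LEFT JOIN keeps every customers row; unmatched ones get NULL for orders columns.
Group by customers.id and compute SUM(o.amount). SUM over an all-NULL group is NULL.
  1: ids {5, 6} → SUM(o.amount)=262
  2: ids {2, 3, 7, 10} → SUM(o.amount)=604
  3: ids {1, 9} → SUM(o.amount)=310
  4: ids {4, 8} → SUM(o.amount)=460

Noa | 262 ; Raj | 604 ; Jun | 310 ; Noa | 460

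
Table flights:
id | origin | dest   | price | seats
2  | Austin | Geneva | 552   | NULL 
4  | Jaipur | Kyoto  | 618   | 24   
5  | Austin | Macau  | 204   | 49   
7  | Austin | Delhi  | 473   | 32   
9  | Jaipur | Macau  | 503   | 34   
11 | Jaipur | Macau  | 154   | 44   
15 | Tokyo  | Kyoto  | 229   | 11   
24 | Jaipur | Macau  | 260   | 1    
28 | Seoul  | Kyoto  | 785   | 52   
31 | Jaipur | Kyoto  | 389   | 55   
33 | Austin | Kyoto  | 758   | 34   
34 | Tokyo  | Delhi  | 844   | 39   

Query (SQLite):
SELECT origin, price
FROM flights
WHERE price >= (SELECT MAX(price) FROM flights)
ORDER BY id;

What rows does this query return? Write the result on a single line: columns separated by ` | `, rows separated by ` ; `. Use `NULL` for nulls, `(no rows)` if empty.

Scalar subquery: MAX(price) over all flights rows = 844.
Keep rows where price >= that value.

Tokyo | 844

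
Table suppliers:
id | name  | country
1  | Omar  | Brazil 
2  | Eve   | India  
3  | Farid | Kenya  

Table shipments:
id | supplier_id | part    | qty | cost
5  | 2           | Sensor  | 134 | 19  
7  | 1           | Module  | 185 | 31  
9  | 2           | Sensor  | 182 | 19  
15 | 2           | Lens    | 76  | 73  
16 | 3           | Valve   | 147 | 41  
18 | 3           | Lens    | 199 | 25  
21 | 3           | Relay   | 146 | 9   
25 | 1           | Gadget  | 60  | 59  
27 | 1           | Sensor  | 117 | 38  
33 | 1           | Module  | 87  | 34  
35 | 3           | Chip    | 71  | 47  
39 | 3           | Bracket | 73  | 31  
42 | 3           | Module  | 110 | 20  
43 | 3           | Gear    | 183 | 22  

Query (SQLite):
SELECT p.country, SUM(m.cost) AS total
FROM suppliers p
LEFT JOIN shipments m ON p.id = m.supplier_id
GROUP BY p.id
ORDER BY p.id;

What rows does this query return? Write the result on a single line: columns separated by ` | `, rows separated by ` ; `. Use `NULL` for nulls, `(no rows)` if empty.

Brazil | 162 ; India | 111 ; Kenya | 195

LEFT JOIN keeps every suppliers row; unmatched ones get NULL for shipments columns.
Group by suppliers.id and compute SUM(m.cost). SUM over an all-NULL group is NULL.
  1: ids {7, 25, 27, 33} → SUM(m.cost)=162
  2: ids {5, 9, 15} → SUM(m.cost)=111
  3: ids {16, 18, 21, 35, 39, 42, 43} → SUM(m.cost)=195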